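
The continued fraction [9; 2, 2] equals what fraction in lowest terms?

Fold from the inside: start with 2/1.
  2 + 1/2 = 5/2
  9 + 2/5 = 47/5

47/5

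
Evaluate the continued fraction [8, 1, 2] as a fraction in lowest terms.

Using pₖ = aₖpₖ₋₁ + pₖ₋₂ and qₖ = aₖqₖ₋₁ + qₖ₋₂:
  k=0: a=8, p=8, q=1
  k=1: a=1, p=9, q=1
  k=2: a=2, p=26, q=3

26/3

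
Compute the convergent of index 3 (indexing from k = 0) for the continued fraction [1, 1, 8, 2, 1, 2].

36/19

Using pₖ = aₖpₖ₋₁ + pₖ₋₂, qₖ = aₖqₖ₋₁ + qₖ₋₂ (with p₋₁=1, p₋₂=0, q₋₁=0, q₋₂=1):
  k=0: a=1, p=1, q=1
  k=1: a=1, p=2, q=1
  k=2: a=8, p=17, q=9
  k=3: a=2, p=36, q=19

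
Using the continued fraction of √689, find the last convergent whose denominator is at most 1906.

√689 = [26; 4, 52, …] (period length 2).
Convergents:
  p_0/q_0 = 26/1
  p_1/q_1 = 105/4
  p_2/q_2 = 5486/209
  p_3/q_3 = 22049/840
  p_4/q_4 = 1152034/43889
q_3 = 840 ≤ 1906 < 43889 = q_4, so the answer is 22049/840.

22049/840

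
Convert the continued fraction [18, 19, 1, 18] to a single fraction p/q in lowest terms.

6841/379

Using pₖ = aₖpₖ₋₁ + pₖ₋₂ and qₖ = aₖqₖ₋₁ + qₖ₋₂:
  k=0: a=18, p=18, q=1
  k=1: a=19, p=343, q=19
  k=2: a=1, p=361, q=20
  k=3: a=18, p=6841, q=379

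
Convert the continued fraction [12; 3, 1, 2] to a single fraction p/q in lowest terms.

135/11

Using pₖ = aₖpₖ₋₁ + pₖ₋₂ and qₖ = aₖqₖ₋₁ + qₖ₋₂:
  k=0: a=12, p=12, q=1
  k=1: a=3, p=37, q=3
  k=2: a=1, p=49, q=4
  k=3: a=2, p=135, q=11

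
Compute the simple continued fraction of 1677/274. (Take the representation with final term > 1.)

1677 = 6×274 + 33
274 = 8×33 + 10
33 = 3×10 + 3
10 = 3×3 + 1
3 = 3×1 + 0  (stop)
So 1677/274 = [6; 8, 3, 3, 3].

[6; 8, 3, 3, 3]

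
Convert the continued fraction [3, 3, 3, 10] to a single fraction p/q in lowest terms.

340/103

Using pₖ = aₖpₖ₋₁ + pₖ₋₂ and qₖ = aₖqₖ₋₁ + qₖ₋₂:
  k=0: a=3, p=3, q=1
  k=1: a=3, p=10, q=3
  k=2: a=3, p=33, q=10
  k=3: a=10, p=340, q=103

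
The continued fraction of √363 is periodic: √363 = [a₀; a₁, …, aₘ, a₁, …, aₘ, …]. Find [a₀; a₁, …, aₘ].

[19; 19, 38]

a₀ = ⌊√363⌋ = 19.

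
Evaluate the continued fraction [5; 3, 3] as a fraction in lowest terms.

53/10

Fold from the inside: start with 3/1.
  3 + 1/3 = 10/3
  5 + 3/10 = 53/10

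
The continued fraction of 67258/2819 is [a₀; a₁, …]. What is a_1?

1

67258 = 23·2819 + 2421   →  a_0 = 23
2819 = 1·2421 + 398   →  a_1 = 1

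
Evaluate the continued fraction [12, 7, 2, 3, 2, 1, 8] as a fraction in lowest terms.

18044/1487

Using pₖ = aₖpₖ₋₁ + pₖ₋₂ and qₖ = aₖqₖ₋₁ + qₖ₋₂:
  k=0: a=12, p=12, q=1
  k=1: a=7, p=85, q=7
  k=2: a=2, p=182, q=15
  k=3: a=3, p=631, q=52
  k=4: a=2, p=1444, q=119
  k=5: a=1, p=2075, q=171
  k=6: a=8, p=18044, q=1487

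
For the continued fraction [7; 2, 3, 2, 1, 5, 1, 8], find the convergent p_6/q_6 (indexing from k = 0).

1145/154

Using pₖ = aₖpₖ₋₁ + pₖ₋₂, qₖ = aₖqₖ₋₁ + qₖ₋₂ (with p₋₁=1, p₋₂=0, q₋₁=0, q₋₂=1):
  k=0: a=7, p=7, q=1
  k=1: a=2, p=15, q=2
  k=2: a=3, p=52, q=7
  k=3: a=2, p=119, q=16
  k=4: a=1, p=171, q=23
  k=5: a=5, p=974, q=131
  k=6: a=1, p=1145, q=154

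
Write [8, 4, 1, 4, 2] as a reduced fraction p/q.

Fold from the inside: start with 2/1.
  4 + 1/2 = 9/2
  1 + 2/9 = 11/9
  4 + 9/11 = 53/11
  8 + 11/53 = 435/53

435/53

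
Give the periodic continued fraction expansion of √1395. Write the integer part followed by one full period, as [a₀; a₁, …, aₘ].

[37; 2, 1, 6, 8, 6, 1, 2, 74]

a₀ = ⌊√1395⌋ = 37.
With m₀=0, d₀=1 and mₖ₊₁ = dₖaₖ − mₖ, dₖ₊₁ = (n − mₖ₊₁²)/dₖ, aₖ₊₁ = ⌊(a₀+mₖ₊₁)/dₖ₊₁⌋:
  k=1: m=37, d=26, a=2
  k=2: m=15, d=45, a=1
  k=3: m=30, d=11, a=6
  k=4: m=36, d=9, a=8
  k=5: m=36, d=11, a=6
  k=6: m=30, d=45, a=1
  k=7: m=15, d=26, a=2
  k=8: m=37, d=1, a=74
d=1 and a=2a₀=74 at k=8, so the next step gives (m, d) = (37, 26) again — its k=1 value — and the period has length 8.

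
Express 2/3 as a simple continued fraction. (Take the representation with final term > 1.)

2 = 0×3 + 2
3 = 1×2 + 1
2 = 2×1 + 0  (stop)
So 2/3 = [0; 1, 2].

[0; 1, 2]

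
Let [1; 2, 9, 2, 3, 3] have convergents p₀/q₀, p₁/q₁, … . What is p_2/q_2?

Using pₖ = aₖpₖ₋₁ + pₖ₋₂, qₖ = aₖqₖ₋₁ + qₖ₋₂ (with p₋₁=1, p₋₂=0, q₋₁=0, q₋₂=1):
  k=0: a=1, p=1, q=1
  k=1: a=2, p=3, q=2
  k=2: a=9, p=28, q=19

28/19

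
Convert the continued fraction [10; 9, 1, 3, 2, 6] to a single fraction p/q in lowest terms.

Fold from the inside: start with 6/1.
  2 + 1/6 = 13/6
  3 + 6/13 = 45/13
  1 + 13/45 = 58/45
  9 + 45/58 = 567/58
  10 + 58/567 = 5728/567

5728/567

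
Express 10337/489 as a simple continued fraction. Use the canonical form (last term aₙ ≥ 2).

[21; 7, 5, 4, 3]

10337 = 21×489 + 68
489 = 7×68 + 13
68 = 5×13 + 3
13 = 4×3 + 1
3 = 3×1 + 0  (stop)
So 10337/489 = [21; 7, 5, 4, 3].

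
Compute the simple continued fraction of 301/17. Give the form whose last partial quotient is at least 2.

301 = 17*17 + 12
17 = 1*12 + 5
12 = 2*5 + 2
5 = 2*2 + 1
2 = 2*1 + 0  (stop)
So 301/17 = [17; 1, 2, 2, 2].

[17; 1, 2, 2, 2]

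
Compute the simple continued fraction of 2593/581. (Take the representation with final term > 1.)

[4; 2, 6, 3, 1, 10]

2593 = 4*581 + 269
581 = 2*269 + 43
269 = 6*43 + 11
43 = 3*11 + 10
11 = 1*10 + 1
10 = 10*1 + 0  (stop)
So 2593/581 = [4; 2, 6, 3, 1, 10].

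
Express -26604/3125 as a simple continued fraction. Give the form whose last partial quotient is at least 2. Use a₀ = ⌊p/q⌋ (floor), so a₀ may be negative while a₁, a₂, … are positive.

[-9; 2, 18, 3, 13, 2]

-26604 = -9·3125 + 1521
3125 = 2·1521 + 83
1521 = 18·83 + 27
83 = 3·27 + 2
27 = 13·2 + 1
2 = 2·1 + 0  (stop)
So -26604/3125 = [-9; 2, 18, 3, 13, 2].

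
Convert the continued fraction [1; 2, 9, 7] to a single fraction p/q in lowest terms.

199/135

Fold from the inside: start with 7/1.
  9 + 1/7 = 64/7
  2 + 7/64 = 135/64
  1 + 64/135 = 199/135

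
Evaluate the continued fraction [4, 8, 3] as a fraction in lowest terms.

Using pₖ = aₖpₖ₋₁ + pₖ₋₂ and qₖ = aₖqₖ₋₁ + qₖ₋₂:
  k=0: a=4, p=4, q=1
  k=1: a=8, p=33, q=8
  k=2: a=3, p=103, q=25

103/25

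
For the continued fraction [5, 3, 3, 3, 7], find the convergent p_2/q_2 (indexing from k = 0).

Using pₖ = aₖpₖ₋₁ + pₖ₋₂, qₖ = aₖqₖ₋₁ + qₖ₋₂ (with p₋₁=1, p₋₂=0, q₋₁=0, q₋₂=1):
  k=0: a=5, p=5, q=1
  k=1: a=3, p=16, q=3
  k=2: a=3, p=53, q=10

53/10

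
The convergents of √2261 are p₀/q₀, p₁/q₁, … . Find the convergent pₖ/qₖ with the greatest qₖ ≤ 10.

√2261 = [47; 1, 1, 4, 1, 1, 94, …] (period length 6).
Convergents:
  p_0/q_0 = 47/1
  p_1/q_1 = 48/1
  p_2/q_2 = 95/2
  p_3/q_3 = 428/9
  p_4/q_4 = 523/11
q_3 = 9 ≤ 10 < 11 = q_4, so the answer is 428/9.

428/9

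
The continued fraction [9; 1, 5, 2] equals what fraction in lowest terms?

128/13

Fold from the inside: start with 2/1.
  5 + 1/2 = 11/2
  1 + 2/11 = 13/11
  9 + 11/13 = 128/13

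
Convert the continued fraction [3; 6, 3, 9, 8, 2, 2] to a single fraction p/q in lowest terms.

Fold from the inside: start with 2/1.
  2 + 1/2 = 5/2
  8 + 2/5 = 42/5
  9 + 5/42 = 383/42
  3 + 42/383 = 1191/383
  6 + 383/1191 = 7529/1191
  3 + 1191/7529 = 23778/7529

23778/7529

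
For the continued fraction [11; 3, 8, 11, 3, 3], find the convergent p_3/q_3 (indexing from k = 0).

Using pₖ = aₖpₖ₋₁ + pₖ₋₂, qₖ = aₖqₖ₋₁ + qₖ₋₂ (with p₋₁=1, p₋₂=0, q₋₁=0, q₋₂=1):
  k=0: a=11, p=11, q=1
  k=1: a=3, p=34, q=3
  k=2: a=8, p=283, q=25
  k=3: a=11, p=3147, q=278

3147/278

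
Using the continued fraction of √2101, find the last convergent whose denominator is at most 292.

11505/251

√2101 = [45; 1, 5, 8, 5, 1, 90, …] (period length 6).
Convergents:
  p_0/q_0 = 45/1
  p_1/q_1 = 46/1
  p_2/q_2 = 275/6
  p_3/q_3 = 2246/49
  p_4/q_4 = 11505/251
  p_5/q_5 = 13751/300
q_4 = 251 ≤ 292 < 300 = q_5, so the answer is 11505/251.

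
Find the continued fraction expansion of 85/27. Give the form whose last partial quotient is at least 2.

85 = 3*27 + 4
27 = 6*4 + 3
4 = 1*3 + 1
3 = 3*1 + 0  (stop)
So 85/27 = [3; 6, 1, 3].

[3; 6, 1, 3]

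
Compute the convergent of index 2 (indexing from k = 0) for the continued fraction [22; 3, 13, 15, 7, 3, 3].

893/40

Using pₖ = aₖpₖ₋₁ + pₖ₋₂, qₖ = aₖqₖ₋₁ + qₖ₋₂ (with p₋₁=1, p₋₂=0, q₋₁=0, q₋₂=1):
  k=0: a=22, p=22, q=1
  k=1: a=3, p=67, q=3
  k=2: a=13, p=893, q=40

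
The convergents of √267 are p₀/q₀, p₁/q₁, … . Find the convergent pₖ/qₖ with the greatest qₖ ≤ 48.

768/47

√267 = [16; 2, 1, 15, 1, 2, 32, …] (period length 6).
Convergents:
  p_0/q_0 = 16/1
  p_1/q_1 = 33/2
  p_2/q_2 = 49/3
  p_3/q_3 = 768/47
  p_4/q_4 = 817/50
q_3 = 47 ≤ 48 < 50 = q_4, so the answer is 768/47.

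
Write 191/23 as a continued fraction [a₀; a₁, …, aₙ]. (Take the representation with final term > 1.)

[8; 3, 3, 2]

191 = 8·23 + 7
23 = 3·7 + 2
7 = 3·2 + 1
2 = 2·1 + 0  (stop)
So 191/23 = [8; 3, 3, 2].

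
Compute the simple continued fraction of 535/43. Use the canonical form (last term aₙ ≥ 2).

535 = 12·43 + 19
43 = 2·19 + 5
19 = 3·5 + 4
5 = 1·4 + 1
4 = 4·1 + 0  (stop)
So 535/43 = [12; 2, 3, 1, 4].

[12; 2, 3, 1, 4]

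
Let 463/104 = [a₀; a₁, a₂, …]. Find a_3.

463 = 4·104 + 47   →  a_0 = 4
104 = 2·47 + 10   →  a_1 = 2
47 = 4·10 + 7   →  a_2 = 4
10 = 1·7 + 3   →  a_3 = 1

1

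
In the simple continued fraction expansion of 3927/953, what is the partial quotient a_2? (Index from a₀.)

3927 = 4·953 + 115   →  a_0 = 4
953 = 8·115 + 33   →  a_1 = 8
115 = 3·33 + 16   →  a_2 = 3

3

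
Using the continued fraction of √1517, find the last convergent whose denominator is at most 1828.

√1517 = [38; 1, 18, 2, 18, 1, 76, …] (period length 6).
Convergents:
  p_0/q_0 = 38/1
  p_1/q_1 = 39/1
  p_2/q_2 = 740/19
  p_3/q_3 = 1519/39
  p_4/q_4 = 28082/721
  p_5/q_5 = 29601/760
  p_6/q_6 = 2277758/58481
q_5 = 760 ≤ 1828 < 58481 = q_6, so the answer is 29601/760.

29601/760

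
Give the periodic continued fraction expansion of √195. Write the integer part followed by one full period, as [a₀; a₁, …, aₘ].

a₀ = ⌊√195⌋ = 13.

[13; 1, 26]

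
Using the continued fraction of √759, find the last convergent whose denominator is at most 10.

248/9

√759 = [27; 1, 1, 4, 1, 1, 54, …] (period length 6).
Convergents:
  p_0/q_0 = 27/1
  p_1/q_1 = 28/1
  p_2/q_2 = 55/2
  p_3/q_3 = 248/9
  p_4/q_4 = 303/11
q_3 = 9 ≤ 10 < 11 = q_4, so the answer is 248/9.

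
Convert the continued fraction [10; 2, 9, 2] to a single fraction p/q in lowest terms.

Using pₖ = aₖpₖ₋₁ + pₖ₋₂ and qₖ = aₖqₖ₋₁ + qₖ₋₂:
  k=0: a=10, p=10, q=1
  k=1: a=2, p=21, q=2
  k=2: a=9, p=199, q=19
  k=3: a=2, p=419, q=40

419/40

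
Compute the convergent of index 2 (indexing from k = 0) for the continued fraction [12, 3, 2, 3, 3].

86/7

Using pₖ = aₖpₖ₋₁ + pₖ₋₂, qₖ = aₖqₖ₋₁ + qₖ₋₂ (with p₋₁=1, p₋₂=0, q₋₁=0, q₋₂=1):
  k=0: a=12, p=12, q=1
  k=1: a=3, p=37, q=3
  k=2: a=2, p=86, q=7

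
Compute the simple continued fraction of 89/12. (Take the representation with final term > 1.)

[7; 2, 2, 2]

89 = 7·12 + 5
12 = 2·5 + 2
5 = 2·2 + 1
2 = 2·1 + 0  (stop)
So 89/12 = [7; 2, 2, 2].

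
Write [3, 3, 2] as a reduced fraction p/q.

Using pₖ = aₖpₖ₋₁ + pₖ₋₂ and qₖ = aₖqₖ₋₁ + qₖ₋₂:
  k=0: a=3, p=3, q=1
  k=1: a=3, p=10, q=3
  k=2: a=2, p=23, q=7

23/7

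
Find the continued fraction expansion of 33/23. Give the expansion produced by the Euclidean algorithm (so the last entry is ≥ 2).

[1; 2, 3, 3]

33 = 1*23 + 10
23 = 2*10 + 3
10 = 3*3 + 1
3 = 3*1 + 0  (stop)
So 33/23 = [1; 2, 3, 3].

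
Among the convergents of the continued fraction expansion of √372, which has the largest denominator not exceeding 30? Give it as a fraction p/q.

135/7

√372 = [19; 3, 2, 12, 2, 3, 38, …] (period length 6).
Convergents:
  p_0/q_0 = 19/1
  p_1/q_1 = 58/3
  p_2/q_2 = 135/7
  p_3/q_3 = 1678/87
q_2 = 7 ≤ 30 < 87 = q_3, so the answer is 135/7.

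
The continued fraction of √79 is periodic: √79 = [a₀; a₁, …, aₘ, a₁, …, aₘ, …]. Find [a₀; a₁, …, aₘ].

a₀ = ⌊√79⌋ = 8.

[8; 1, 7, 1, 16]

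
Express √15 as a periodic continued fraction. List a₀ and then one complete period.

a₀ = ⌊√15⌋ = 3.
With m₀=0, d₀=1 and mₖ₊₁ = dₖaₖ − mₖ, dₖ₊₁ = (n − mₖ₊₁²)/dₖ, aₖ₊₁ = ⌊(a₀+mₖ₊₁)/dₖ₊₁⌋:
  k=1: m=3, d=6, a=1
  k=2: m=3, d=1, a=6
d=1 and a=2a₀=6 at k=2, so the next step gives (m, d) = (3, 6) again — its k=1 value — and the period has length 2.

[3; 1, 6]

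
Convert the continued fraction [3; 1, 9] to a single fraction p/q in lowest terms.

Fold from the inside: start with 9/1.
  1 + 1/9 = 10/9
  3 + 9/10 = 39/10

39/10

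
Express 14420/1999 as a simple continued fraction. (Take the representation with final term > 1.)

[7; 4, 1, 2, 7, 6, 3]

14420 = 7*1999 + 427
1999 = 4*427 + 291
427 = 1*291 + 136
291 = 2*136 + 19
136 = 7*19 + 3
19 = 6*3 + 1
3 = 3*1 + 0  (stop)
So 14420/1999 = [7; 4, 1, 2, 7, 6, 3].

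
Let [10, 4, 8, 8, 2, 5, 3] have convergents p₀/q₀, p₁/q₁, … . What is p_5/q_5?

31885/3113

Using pₖ = aₖpₖ₋₁ + pₖ₋₂, qₖ = aₖqₖ₋₁ + qₖ₋₂ (with p₋₁=1, p₋₂=0, q₋₁=0, q₋₂=1):
  k=0: a=10, p=10, q=1
  k=1: a=4, p=41, q=4
  k=2: a=8, p=338, q=33
  k=3: a=8, p=2745, q=268
  k=4: a=2, p=5828, q=569
  k=5: a=5, p=31885, q=3113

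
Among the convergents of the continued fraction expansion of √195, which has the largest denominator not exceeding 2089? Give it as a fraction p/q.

√195 = [13; 1, 26, …] (period length 2).
Convergents:
  p_0/q_0 = 13/1
  p_1/q_1 = 14/1
  p_2/q_2 = 377/27
  p_3/q_3 = 391/28
  p_4/q_4 = 10543/755
  p_5/q_5 = 10934/783
  p_6/q_6 = 294827/21113
q_5 = 783 ≤ 2089 < 21113 = q_6, so the answer is 10934/783.

10934/783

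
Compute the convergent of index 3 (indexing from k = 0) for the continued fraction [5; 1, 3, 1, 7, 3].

Using pₖ = aₖpₖ₋₁ + pₖ₋₂, qₖ = aₖqₖ₋₁ + qₖ₋₂ (with p₋₁=1, p₋₂=0, q₋₁=0, q₋₂=1):
  k=0: a=5, p=5, q=1
  k=1: a=1, p=6, q=1
  k=2: a=3, p=23, q=4
  k=3: a=1, p=29, q=5

29/5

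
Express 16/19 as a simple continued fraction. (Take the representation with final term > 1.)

16 = 0×19 + 16
19 = 1×16 + 3
16 = 5×3 + 1
3 = 3×1 + 0  (stop)
So 16/19 = [0; 1, 5, 3].

[0; 1, 5, 3]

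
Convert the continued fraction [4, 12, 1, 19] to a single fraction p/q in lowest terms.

1056/259

Using pₖ = aₖpₖ₋₁ + pₖ₋₂ and qₖ = aₖqₖ₋₁ + qₖ₋₂:
  k=0: a=4, p=4, q=1
  k=1: a=12, p=49, q=12
  k=2: a=1, p=53, q=13
  k=3: a=19, p=1056, q=259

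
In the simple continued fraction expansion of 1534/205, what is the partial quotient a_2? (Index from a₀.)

1534 = 7·205 + 99   →  a_0 = 7
205 = 2·99 + 7   →  a_1 = 2
99 = 14·7 + 1   →  a_2 = 14

14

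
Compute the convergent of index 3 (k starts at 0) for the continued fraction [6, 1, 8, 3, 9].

193/28

Using pₖ = aₖpₖ₋₁ + pₖ₋₂, qₖ = aₖqₖ₋₁ + qₖ₋₂ (with p₋₁=1, p₋₂=0, q₋₁=0, q₋₂=1):
  k=0: a=6, p=6, q=1
  k=1: a=1, p=7, q=1
  k=2: a=8, p=62, q=9
  k=3: a=3, p=193, q=28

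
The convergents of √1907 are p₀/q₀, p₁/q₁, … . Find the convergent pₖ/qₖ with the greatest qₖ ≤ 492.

√1907 = [43; 1, 2, 43, 2, 1, 86, …] (period length 6).
Convergents:
  p_0/q_0 = 43/1
  p_1/q_1 = 44/1
  p_2/q_2 = 131/3
  p_3/q_3 = 5677/130
  p_4/q_4 = 11485/263
  p_5/q_5 = 17162/393
  p_6/q_6 = 1487417/34061
q_5 = 393 ≤ 492 < 34061 = q_6, so the answer is 17162/393.

17162/393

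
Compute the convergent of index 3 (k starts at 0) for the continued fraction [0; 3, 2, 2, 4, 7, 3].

Using pₖ = aₖpₖ₋₁ + pₖ₋₂, qₖ = aₖqₖ₋₁ + qₖ₋₂ (with p₋₁=1, p₋₂=0, q₋₁=0, q₋₂=1):
  k=0: a=0, p=0, q=1
  k=1: a=3, p=1, q=3
  k=2: a=2, p=2, q=7
  k=3: a=2, p=5, q=17

5/17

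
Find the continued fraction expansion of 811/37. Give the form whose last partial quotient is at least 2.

[21; 1, 11, 3]

811 = 21×37 + 34
37 = 1×34 + 3
34 = 11×3 + 1
3 = 3×1 + 0  (stop)
So 811/37 = [21; 1, 11, 3].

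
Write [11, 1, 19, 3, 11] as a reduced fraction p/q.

8258/691

Fold from the inside: start with 11/1.
  3 + 1/11 = 34/11
  19 + 11/34 = 657/34
  1 + 34/657 = 691/657
  11 + 657/691 = 8258/691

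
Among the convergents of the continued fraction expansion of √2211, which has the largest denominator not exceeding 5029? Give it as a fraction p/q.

207787/4419

√2211 = [47; 47, 94, …] (period length 2).
Convergents:
  p_0/q_0 = 47/1
  p_1/q_1 = 2210/47
  p_2/q_2 = 207787/4419
  p_3/q_3 = 9768199/207740
q_2 = 4419 ≤ 5029 < 207740 = q_3, so the answer is 207787/4419.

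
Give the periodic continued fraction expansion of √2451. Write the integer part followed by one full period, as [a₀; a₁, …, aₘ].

[49; 1, 1, 32, 1, 1, 98]

a₀ = ⌊√2451⌋ = 49.
With m₀=0, d₀=1 and mₖ₊₁ = dₖaₖ − mₖ, dₖ₊₁ = (n − mₖ₊₁²)/dₖ, aₖ₊₁ = ⌊(a₀+mₖ₊₁)/dₖ₊₁⌋:
  k=1: m=49, d=50, a=1
  k=2: m=1, d=49, a=1
  k=3: m=48, d=3, a=32
  k=4: m=48, d=49, a=1
  k=5: m=1, d=50, a=1
  k=6: m=49, d=1, a=98
d=1 and a=2a₀=98 at k=6, so the next step gives (m, d) = (49, 50) again — its k=1 value — and the period has length 6.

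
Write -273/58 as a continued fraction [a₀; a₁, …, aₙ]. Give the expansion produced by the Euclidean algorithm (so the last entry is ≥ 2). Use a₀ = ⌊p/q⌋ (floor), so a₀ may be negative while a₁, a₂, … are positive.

[-5; 3, 2, 2, 3]

-273 = -5*58 + 17
58 = 3*17 + 7
17 = 2*7 + 3
7 = 2*3 + 1
3 = 3*1 + 0  (stop)
So -273/58 = [-5; 3, 2, 2, 3].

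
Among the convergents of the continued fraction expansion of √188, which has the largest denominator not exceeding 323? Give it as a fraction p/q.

3277/239

√188 = [13; 1, 2, 2, 6, 2, 2, 1, 26, …] (period length 8).
Convergents:
  p_0/q_0 = 13/1
  p_1/q_1 = 14/1
  p_2/q_2 = 41/3
  p_3/q_3 = 96/7
  p_4/q_4 = 617/45
  p_5/q_5 = 1330/97
  p_6/q_6 = 3277/239
  p_7/q_7 = 4607/336
q_6 = 239 ≤ 323 < 336 = q_7, so the answer is 3277/239.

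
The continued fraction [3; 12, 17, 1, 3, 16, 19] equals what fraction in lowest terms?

817606/265203

Using pₖ = aₖpₖ₋₁ + pₖ₋₂ and qₖ = aₖqₖ₋₁ + qₖ₋₂:
  k=0: a=3, p=3, q=1
  k=1: a=12, p=37, q=12
  k=2: a=17, p=632, q=205
  k=3: a=1, p=669, q=217
  k=4: a=3, p=2639, q=856
  k=5: a=16, p=42893, q=13913
  k=6: a=19, p=817606, q=265203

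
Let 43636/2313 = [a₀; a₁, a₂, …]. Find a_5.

43636 = 18·2313 + 2002   →  a_0 = 18
2313 = 1·2002 + 311   →  a_1 = 1
2002 = 6·311 + 136   →  a_2 = 6
311 = 2·136 + 39   →  a_3 = 2
136 = 3·39 + 19   →  a_4 = 3
39 = 2·19 + 1   →  a_5 = 2

2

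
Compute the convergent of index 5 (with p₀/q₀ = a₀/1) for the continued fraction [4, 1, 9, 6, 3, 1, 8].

Using pₖ = aₖpₖ₋₁ + pₖ₋₂, qₖ = aₖqₖ₋₁ + qₖ₋₂ (with p₋₁=1, p₋₂=0, q₋₁=0, q₋₂=1):
  k=0: a=4, p=4, q=1
  k=1: a=1, p=5, q=1
  k=2: a=9, p=49, q=10
  k=3: a=6, p=299, q=61
  k=4: a=3, p=946, q=193
  k=5: a=1, p=1245, q=254

1245/254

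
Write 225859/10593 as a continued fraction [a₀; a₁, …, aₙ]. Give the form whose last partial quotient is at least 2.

225859 = 21×10593 + 3406
10593 = 3×3406 + 375
3406 = 9×375 + 31
375 = 12×31 + 3
31 = 10×3 + 1
3 = 3×1 + 0  (stop)
So 225859/10593 = [21; 3, 9, 12, 10, 3].

[21; 3, 9, 12, 10, 3]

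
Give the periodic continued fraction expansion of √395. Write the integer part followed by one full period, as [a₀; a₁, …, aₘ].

a₀ = ⌊√395⌋ = 19.

[19; 1, 6, 1, 38]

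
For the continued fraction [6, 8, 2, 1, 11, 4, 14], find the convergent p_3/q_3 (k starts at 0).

153/25

Using pₖ = aₖpₖ₋₁ + pₖ₋₂, qₖ = aₖqₖ₋₁ + qₖ₋₂ (with p₋₁=1, p₋₂=0, q₋₁=0, q₋₂=1):
  k=0: a=6, p=6, q=1
  k=1: a=8, p=49, q=8
  k=2: a=2, p=104, q=17
  k=3: a=1, p=153, q=25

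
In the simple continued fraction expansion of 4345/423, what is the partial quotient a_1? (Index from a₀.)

3

4345 = 10·423 + 115   →  a_0 = 10
423 = 3·115 + 78   →  a_1 = 3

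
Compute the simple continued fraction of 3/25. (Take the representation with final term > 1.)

[0; 8, 3]

3 = 0*25 + 3
25 = 8*3 + 1
3 = 3*1 + 0  (stop)
So 3/25 = [0; 8, 3].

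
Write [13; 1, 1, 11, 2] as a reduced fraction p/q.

Fold from the inside: start with 2/1.
  11 + 1/2 = 23/2
  1 + 2/23 = 25/23
  1 + 23/25 = 48/25
  13 + 25/48 = 649/48

649/48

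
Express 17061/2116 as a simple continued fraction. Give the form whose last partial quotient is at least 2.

17061 = 8×2116 + 133
2116 = 15×133 + 121
133 = 1×121 + 12
121 = 10×12 + 1
12 = 12×1 + 0  (stop)
So 17061/2116 = [8; 15, 1, 10, 12].

[8; 15, 1, 10, 12]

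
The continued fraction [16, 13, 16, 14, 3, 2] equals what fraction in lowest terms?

337463/20991

Fold from the inside: start with 2/1.
  3 + 1/2 = 7/2
  14 + 2/7 = 100/7
  16 + 7/100 = 1607/100
  13 + 100/1607 = 20991/1607
  16 + 1607/20991 = 337463/20991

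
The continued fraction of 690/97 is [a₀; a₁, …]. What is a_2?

690 = 7·97 + 11   →  a_0 = 7
97 = 8·11 + 9   →  a_1 = 8
11 = 1·9 + 2   →  a_2 = 1

1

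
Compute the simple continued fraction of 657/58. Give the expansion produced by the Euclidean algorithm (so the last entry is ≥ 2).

657 = 11·58 + 19
58 = 3·19 + 1
19 = 19·1 + 0  (stop)
So 657/58 = [11; 3, 19].

[11; 3, 19]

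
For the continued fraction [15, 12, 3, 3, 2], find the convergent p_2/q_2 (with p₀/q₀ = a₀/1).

558/37

Using pₖ = aₖpₖ₋₁ + pₖ₋₂, qₖ = aₖqₖ₋₁ + qₖ₋₂ (with p₋₁=1, p₋₂=0, q₋₁=0, q₋₂=1):
  k=0: a=15, p=15, q=1
  k=1: a=12, p=181, q=12
  k=2: a=3, p=558, q=37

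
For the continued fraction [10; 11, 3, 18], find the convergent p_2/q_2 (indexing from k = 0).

Using pₖ = aₖpₖ₋₁ + pₖ₋₂, qₖ = aₖqₖ₋₁ + qₖ₋₂ (with p₋₁=1, p₋₂=0, q₋₁=0, q₋₂=1):
  k=0: a=10, p=10, q=1
  k=1: a=11, p=111, q=11
  k=2: a=3, p=343, q=34

343/34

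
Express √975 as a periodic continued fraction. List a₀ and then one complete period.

[31; 4, 2, 4, 62]

a₀ = ⌊√975⌋ = 31.
With m₀=0, d₀=1 and mₖ₊₁ = dₖaₖ − mₖ, dₖ₊₁ = (n − mₖ₊₁²)/dₖ, aₖ₊₁ = ⌊(a₀+mₖ₊₁)/dₖ₊₁⌋:
  k=1: m=31, d=14, a=4
  k=2: m=25, d=25, a=2
  k=3: m=25, d=14, a=4
  k=4: m=31, d=1, a=62
d=1 and a=2a₀=62 at k=4, so the next step gives (m, d) = (31, 14) again — its k=1 value — and the period has length 4.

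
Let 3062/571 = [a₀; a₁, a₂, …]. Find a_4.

3062 = 5·571 + 207   →  a_0 = 5
571 = 2·207 + 157   →  a_1 = 2
207 = 1·157 + 50   →  a_2 = 1
157 = 3·50 + 7   →  a_3 = 3
50 = 7·7 + 1   →  a_4 = 7

7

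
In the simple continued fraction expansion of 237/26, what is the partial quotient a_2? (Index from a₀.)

237 = 9·26 + 3   →  a_0 = 9
26 = 8·3 + 2   →  a_1 = 8
3 = 1·2 + 1   →  a_2 = 1

1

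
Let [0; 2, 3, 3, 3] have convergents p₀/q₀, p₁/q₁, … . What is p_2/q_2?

Using pₖ = aₖpₖ₋₁ + pₖ₋₂, qₖ = aₖqₖ₋₁ + qₖ₋₂ (with p₋₁=1, p₋₂=0, q₋₁=0, q₋₂=1):
  k=0: a=0, p=0, q=1
  k=1: a=2, p=1, q=2
  k=2: a=3, p=3, q=7

3/7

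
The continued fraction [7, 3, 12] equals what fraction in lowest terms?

Fold from the inside: start with 12/1.
  3 + 1/12 = 37/12
  7 + 12/37 = 271/37

271/37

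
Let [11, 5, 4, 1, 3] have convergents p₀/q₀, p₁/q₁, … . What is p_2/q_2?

235/21

Using pₖ = aₖpₖ₋₁ + pₖ₋₂, qₖ = aₖqₖ₋₁ + qₖ₋₂ (with p₋₁=1, p₋₂=0, q₋₁=0, q₋₂=1):
  k=0: a=11, p=11, q=1
  k=1: a=5, p=56, q=5
  k=2: a=4, p=235, q=21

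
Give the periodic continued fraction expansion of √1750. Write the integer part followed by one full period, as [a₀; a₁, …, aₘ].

a₀ = ⌊√1750⌋ = 41.
With m₀=0, d₀=1 and mₖ₊₁ = dₖaₖ − mₖ, dₖ₊₁ = (n − mₖ₊₁²)/dₖ, aₖ₊₁ = ⌊(a₀+mₖ₊₁)/dₖ₊₁⌋:
  k=1: m=41, d=69, a=1
  k=2: m=28, d=14, a=4
  k=3: m=28, d=69, a=1
  k=4: m=41, d=1, a=82
d=1 and a=2a₀=82 at k=4, so the next step gives (m, d) = (41, 69) again — its k=1 value — and the period has length 4.

[41; 1, 4, 1, 82]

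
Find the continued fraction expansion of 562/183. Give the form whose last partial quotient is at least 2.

562 = 3*183 + 13
183 = 14*13 + 1
13 = 13*1 + 0  (stop)
So 562/183 = [3; 14, 13].

[3; 14, 13]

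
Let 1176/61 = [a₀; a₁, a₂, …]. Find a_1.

1176 = 19·61 + 17   →  a_0 = 19
61 = 3·17 + 10   →  a_1 = 3

3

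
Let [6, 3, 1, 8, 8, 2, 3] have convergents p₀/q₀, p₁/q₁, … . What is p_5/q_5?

Using pₖ = aₖpₖ₋₁ + pₖ₋₂, qₖ = aₖqₖ₋₁ + qₖ₋₂ (with p₋₁=1, p₋₂=0, q₋₁=0, q₋₂=1):
  k=0: a=6, p=6, q=1
  k=1: a=3, p=19, q=3
  k=2: a=1, p=25, q=4
  k=3: a=8, p=219, q=35
  k=4: a=8, p=1777, q=284
  k=5: a=2, p=3773, q=603

3773/603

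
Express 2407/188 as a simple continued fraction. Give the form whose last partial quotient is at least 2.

[12; 1, 4, 12, 3]

2407 = 12×188 + 151
188 = 1×151 + 37
151 = 4×37 + 3
37 = 12×3 + 1
3 = 3×1 + 0  (stop)
So 2407/188 = [12; 1, 4, 12, 3].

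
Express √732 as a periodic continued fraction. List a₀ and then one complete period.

[27; 18, 54]

a₀ = ⌊√732⌋ = 27.
With m₀=0, d₀=1 and mₖ₊₁ = dₖaₖ − mₖ, dₖ₊₁ = (n − mₖ₊₁²)/dₖ, aₖ₊₁ = ⌊(a₀+mₖ₊₁)/dₖ₊₁⌋:
  k=1: m=27, d=3, a=18
  k=2: m=27, d=1, a=54
d=1 and a=2a₀=54 at k=2, so the next step gives (m, d) = (27, 3) again — its k=1 value — and the period has length 2.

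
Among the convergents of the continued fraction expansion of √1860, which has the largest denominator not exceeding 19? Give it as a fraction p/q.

√1860 = [43; 7, 1, 4, 1, 7, 86, …] (period length 6).
Convergents:
  p_0/q_0 = 43/1
  p_1/q_1 = 302/7
  p_2/q_2 = 345/8
  p_3/q_3 = 1682/39
q_2 = 8 ≤ 19 < 39 = q_3, so the answer is 345/8.

345/8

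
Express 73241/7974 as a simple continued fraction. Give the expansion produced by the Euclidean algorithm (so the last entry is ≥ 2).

[9; 5, 2, 2, 6, 6, 2, 3]

73241 = 9*7974 + 1475
7974 = 5*1475 + 599
1475 = 2*599 + 277
599 = 2*277 + 45
277 = 6*45 + 7
45 = 6*7 + 3
7 = 2*3 + 1
3 = 3*1 + 0  (stop)
So 73241/7974 = [9; 5, 2, 2, 6, 6, 2, 3].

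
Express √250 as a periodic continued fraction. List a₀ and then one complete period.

[15; 1, 4, 3, 3, 4, 1, 30]

a₀ = ⌊√250⌋ = 15.
With m₀=0, d₀=1 and mₖ₊₁ = dₖaₖ − mₖ, dₖ₊₁ = (n − mₖ₊₁²)/dₖ, aₖ₊₁ = ⌊(a₀+mₖ₊₁)/dₖ₊₁⌋:
  k=1: m=15, d=25, a=1
  k=2: m=10, d=6, a=4
  k=3: m=14, d=9, a=3
  k=4: m=13, d=9, a=3
  k=5: m=14, d=6, a=4
  k=6: m=10, d=25, a=1
  k=7: m=15, d=1, a=30
d=1 and a=2a₀=30 at k=7, so the next step gives (m, d) = (15, 25) again — its k=1 value — and the period has length 7.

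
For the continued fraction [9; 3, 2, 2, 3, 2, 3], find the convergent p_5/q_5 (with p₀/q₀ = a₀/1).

Using pₖ = aₖpₖ₋₁ + pₖ₋₂, qₖ = aₖqₖ₋₁ + qₖ₋₂ (with p₋₁=1, p₋₂=0, q₋₁=0, q₋₂=1):
  k=0: a=9, p=9, q=1
  k=1: a=3, p=28, q=3
  k=2: a=2, p=65, q=7
  k=3: a=2, p=158, q=17
  k=4: a=3, p=539, q=58
  k=5: a=2, p=1236, q=133

1236/133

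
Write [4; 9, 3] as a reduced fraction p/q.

115/28

Fold from the inside: start with 3/1.
  9 + 1/3 = 28/3
  4 + 3/28 = 115/28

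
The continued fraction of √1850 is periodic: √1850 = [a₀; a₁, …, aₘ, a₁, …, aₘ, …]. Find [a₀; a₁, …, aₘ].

a₀ = ⌊√1850⌋ = 43.

[43; 86]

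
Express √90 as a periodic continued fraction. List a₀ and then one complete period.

[9; 2, 18]

a₀ = ⌊√90⌋ = 9.
With m₀=0, d₀=1 and mₖ₊₁ = dₖaₖ − mₖ, dₖ₊₁ = (n − mₖ₊₁²)/dₖ, aₖ₊₁ = ⌊(a₀+mₖ₊₁)/dₖ₊₁⌋:
  k=1: m=9, d=9, a=2
  k=2: m=9, d=1, a=18
d=1 and a=2a₀=18 at k=2, so the next step gives (m, d) = (9, 9) again — its k=1 value — and the period has length 2.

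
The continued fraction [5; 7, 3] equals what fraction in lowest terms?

113/22

Using pₖ = aₖpₖ₋₁ + pₖ₋₂ and qₖ = aₖqₖ₋₁ + qₖ₋₂:
  k=0: a=5, p=5, q=1
  k=1: a=7, p=36, q=7
  k=2: a=3, p=113, q=22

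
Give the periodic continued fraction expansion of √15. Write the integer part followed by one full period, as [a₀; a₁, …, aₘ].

[3; 1, 6]

a₀ = ⌊√15⌋ = 3.
With m₀=0, d₀=1 and mₖ₊₁ = dₖaₖ − mₖ, dₖ₊₁ = (n − mₖ₊₁²)/dₖ, aₖ₊₁ = ⌊(a₀+mₖ₊₁)/dₖ₊₁⌋:
  k=1: m=3, d=6, a=1
  k=2: m=3, d=1, a=6
d=1 and a=2a₀=6 at k=2, so the next step gives (m, d) = (3, 6) again — its k=1 value — and the period has length 2.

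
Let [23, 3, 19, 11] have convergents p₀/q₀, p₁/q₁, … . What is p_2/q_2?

Using pₖ = aₖpₖ₋₁ + pₖ₋₂, qₖ = aₖqₖ₋₁ + qₖ₋₂ (with p₋₁=1, p₋₂=0, q₋₁=0, q₋₂=1):
  k=0: a=23, p=23, q=1
  k=1: a=3, p=70, q=3
  k=2: a=19, p=1353, q=58

1353/58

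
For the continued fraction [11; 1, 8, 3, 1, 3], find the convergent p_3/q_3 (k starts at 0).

333/28

Using pₖ = aₖpₖ₋₁ + pₖ₋₂, qₖ = aₖqₖ₋₁ + qₖ₋₂ (with p₋₁=1, p₋₂=0, q₋₁=0, q₋₂=1):
  k=0: a=11, p=11, q=1
  k=1: a=1, p=12, q=1
  k=2: a=8, p=107, q=9
  k=3: a=3, p=333, q=28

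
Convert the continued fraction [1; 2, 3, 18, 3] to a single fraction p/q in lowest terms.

559/391

Fold from the inside: start with 3/1.
  18 + 1/3 = 55/3
  3 + 3/55 = 168/55
  2 + 55/168 = 391/168
  1 + 168/391 = 559/391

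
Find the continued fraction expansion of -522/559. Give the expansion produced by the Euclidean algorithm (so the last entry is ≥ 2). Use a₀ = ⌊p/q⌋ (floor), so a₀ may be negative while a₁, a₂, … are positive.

[-1; 15, 9, 4]

-522 = -1*559 + 37
559 = 15*37 + 4
37 = 9*4 + 1
4 = 4*1 + 0  (stop)
So -522/559 = [-1; 15, 9, 4].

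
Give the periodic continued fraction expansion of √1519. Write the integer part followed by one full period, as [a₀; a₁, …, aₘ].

a₀ = ⌊√1519⌋ = 38.
With m₀=0, d₀=1 and mₖ₊₁ = dₖaₖ − mₖ, dₖ₊₁ = (n − mₖ₊₁²)/dₖ, aₖ₊₁ = ⌊(a₀+mₖ₊₁)/dₖ₊₁⌋:
  k=1: m=38, d=75, a=1
  k=2: m=37, d=2, a=37
  k=3: m=37, d=75, a=1
  k=4: m=38, d=1, a=76
d=1 and a=2a₀=76 at k=4, so the next step gives (m, d) = (38, 75) again — its k=1 value — and the period has length 4.

[38; 1, 37, 1, 76]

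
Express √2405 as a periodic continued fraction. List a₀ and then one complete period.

[49; 24, 1, 1, 24, 98]

a₀ = ⌊√2405⌋ = 49.
With m₀=0, d₀=1 and mₖ₊₁ = dₖaₖ − mₖ, dₖ₊₁ = (n − mₖ₊₁²)/dₖ, aₖ₊₁ = ⌊(a₀+mₖ₊₁)/dₖ₊₁⌋:
  k=1: m=49, d=4, a=24
  k=2: m=47, d=49, a=1
  k=3: m=2, d=49, a=1
  k=4: m=47, d=4, a=24
  k=5: m=49, d=1, a=98
d=1 and a=2a₀=98 at k=5, so the next step gives (m, d) = (49, 4) again — its k=1 value — and the period has length 5.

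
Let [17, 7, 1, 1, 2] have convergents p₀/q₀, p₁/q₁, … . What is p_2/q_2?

137/8

Using pₖ = aₖpₖ₋₁ + pₖ₋₂, qₖ = aₖqₖ₋₁ + qₖ₋₂ (with p₋₁=1, p₋₂=0, q₋₁=0, q₋₂=1):
  k=0: a=17, p=17, q=1
  k=1: a=7, p=120, q=7
  k=2: a=1, p=137, q=8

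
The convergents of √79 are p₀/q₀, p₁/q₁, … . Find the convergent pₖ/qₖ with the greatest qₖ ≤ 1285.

11368/1279

√79 = [8; 1, 7, 1, 16, …] (period length 4).
Convergents:
  p_0/q_0 = 8/1
  p_1/q_1 = 9/1
  p_2/q_2 = 71/8
  p_3/q_3 = 80/9
  p_4/q_4 = 1351/152
  p_5/q_5 = 1431/161
  p_6/q_6 = 11368/1279
  p_7/q_7 = 12799/1440
q_6 = 1279 ≤ 1285 < 1440 = q_7, so the answer is 11368/1279.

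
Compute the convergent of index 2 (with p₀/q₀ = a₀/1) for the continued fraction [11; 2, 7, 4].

Using pₖ = aₖpₖ₋₁ + pₖ₋₂, qₖ = aₖqₖ₋₁ + qₖ₋₂ (with p₋₁=1, p₋₂=0, q₋₁=0, q₋₂=1):
  k=0: a=11, p=11, q=1
  k=1: a=2, p=23, q=2
  k=2: a=7, p=172, q=15

172/15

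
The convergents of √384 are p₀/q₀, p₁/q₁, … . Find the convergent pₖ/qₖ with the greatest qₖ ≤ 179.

√384 = [19; 1, 1, 2, 9, 2, 1, 1, 38, …] (period length 8).
Convergents:
  p_0/q_0 = 19/1
  p_1/q_1 = 20/1
  p_2/q_2 = 39/2
  p_3/q_3 = 98/5
  p_4/q_4 = 921/47
  p_5/q_5 = 1940/99
  p_6/q_6 = 2861/146
  p_7/q_7 = 4801/245
q_6 = 146 ≤ 179 < 245 = q_7, so the answer is 2861/146.

2861/146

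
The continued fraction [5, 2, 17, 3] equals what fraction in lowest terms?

Fold from the inside: start with 3/1.
  17 + 1/3 = 52/3
  2 + 3/52 = 107/52
  5 + 52/107 = 587/107

587/107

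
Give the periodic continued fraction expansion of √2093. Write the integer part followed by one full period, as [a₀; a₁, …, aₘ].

a₀ = ⌊√2093⌋ = 45.
With m₀=0, d₀=1 and mₖ₊₁ = dₖaₖ − mₖ, dₖ₊₁ = (n − mₖ₊₁²)/dₖ, aₖ₊₁ = ⌊(a₀+mₖ₊₁)/dₖ₊₁⌋:
  k=1: m=45, d=68, a=1
  k=2: m=23, d=23, a=2
  k=3: m=23, d=68, a=1
  k=4: m=45, d=1, a=90
d=1 and a=2a₀=90 at k=4, so the next step gives (m, d) = (45, 68) again — its k=1 value — and the period has length 4.

[45; 1, 2, 1, 90]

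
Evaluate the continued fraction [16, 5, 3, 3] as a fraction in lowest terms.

858/53

Fold from the inside: start with 3/1.
  3 + 1/3 = 10/3
  5 + 3/10 = 53/10
  16 + 10/53 = 858/53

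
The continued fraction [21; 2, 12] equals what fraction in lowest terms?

Fold from the inside: start with 12/1.
  2 + 1/12 = 25/12
  21 + 12/25 = 537/25

537/25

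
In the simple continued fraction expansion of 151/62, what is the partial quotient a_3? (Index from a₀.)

2

151 = 2·62 + 27   →  a_0 = 2
62 = 2·27 + 8   →  a_1 = 2
27 = 3·8 + 3   →  a_2 = 3
8 = 2·3 + 2   →  a_3 = 2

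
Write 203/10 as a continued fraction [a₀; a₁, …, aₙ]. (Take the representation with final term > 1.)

203 = 20*10 + 3
10 = 3*3 + 1
3 = 3*1 + 0  (stop)
So 203/10 = [20; 3, 3].

[20; 3, 3]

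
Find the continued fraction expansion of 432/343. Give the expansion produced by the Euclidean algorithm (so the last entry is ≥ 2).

[1; 3, 1, 5, 1, 5, 2]

432 = 1*343 + 89
343 = 3*89 + 76
89 = 1*76 + 13
76 = 5*13 + 11
13 = 1*11 + 2
11 = 5*2 + 1
2 = 2*1 + 0  (stop)
So 432/343 = [1; 3, 1, 5, 1, 5, 2].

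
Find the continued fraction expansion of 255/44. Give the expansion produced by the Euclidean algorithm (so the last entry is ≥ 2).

255 = 5×44 + 35
44 = 1×35 + 9
35 = 3×9 + 8
9 = 1×8 + 1
8 = 8×1 + 0  (stop)
So 255/44 = [5; 1, 3, 1, 8].

[5; 1, 3, 1, 8]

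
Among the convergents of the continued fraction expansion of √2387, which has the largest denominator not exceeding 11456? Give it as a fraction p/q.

233927/4788

√2387 = [48; 1, 5, 1, 96, …] (period length 4).
Convergents:
  p_0/q_0 = 48/1
  p_1/q_1 = 49/1
  p_2/q_2 = 293/6
  p_3/q_3 = 342/7
  p_4/q_4 = 33125/678
  p_5/q_5 = 33467/685
  p_6/q_6 = 200460/4103
  p_7/q_7 = 233927/4788
  p_8/q_8 = 22657452/463751
q_7 = 4788 ≤ 11456 < 463751 = q_8, so the answer is 233927/4788.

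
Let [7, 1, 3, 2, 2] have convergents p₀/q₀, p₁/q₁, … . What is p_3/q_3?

Using pₖ = aₖpₖ₋₁ + pₖ₋₂, qₖ = aₖqₖ₋₁ + qₖ₋₂ (with p₋₁=1, p₋₂=0, q₋₁=0, q₋₂=1):
  k=0: a=7, p=7, q=1
  k=1: a=1, p=8, q=1
  k=2: a=3, p=31, q=4
  k=3: a=2, p=70, q=9

70/9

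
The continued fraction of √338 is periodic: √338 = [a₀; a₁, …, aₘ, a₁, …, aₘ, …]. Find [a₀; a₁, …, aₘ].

a₀ = ⌊√338⌋ = 18.
With m₀=0, d₀=1 and mₖ₊₁ = dₖaₖ − mₖ, dₖ₊₁ = (n − mₖ₊₁²)/dₖ, aₖ₊₁ = ⌊(a₀+mₖ₊₁)/dₖ₊₁⌋:
  k=1: m=18, d=14, a=2
  k=2: m=10, d=17, a=1
  k=3: m=7, d=17, a=1
  k=4: m=10, d=14, a=2
  k=5: m=18, d=1, a=36
d=1 and a=2a₀=36 at k=5, so the next step gives (m, d) = (18, 14) again — its k=1 value — and the period has length 5.

[18; 2, 1, 1, 2, 36]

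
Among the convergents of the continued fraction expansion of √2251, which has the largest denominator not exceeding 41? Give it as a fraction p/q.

427/9

√2251 = [47; 2, 4, 47, 4, 2, 94, …] (period length 6).
Convergents:
  p_0/q_0 = 47/1
  p_1/q_1 = 95/2
  p_2/q_2 = 427/9
  p_3/q_3 = 20164/425
q_2 = 9 ≤ 41 < 425 = q_3, so the answer is 427/9.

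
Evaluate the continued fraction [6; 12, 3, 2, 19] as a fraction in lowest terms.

10162/1671

Fold from the inside: start with 19/1.
  2 + 1/19 = 39/19
  3 + 19/39 = 136/39
  12 + 39/136 = 1671/136
  6 + 136/1671 = 10162/1671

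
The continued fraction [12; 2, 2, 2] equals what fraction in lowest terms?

149/12

Using pₖ = aₖpₖ₋₁ + pₖ₋₂ and qₖ = aₖqₖ₋₁ + qₖ₋₂:
  k=0: a=12, p=12, q=1
  k=1: a=2, p=25, q=2
  k=2: a=2, p=62, q=5
  k=3: a=2, p=149, q=12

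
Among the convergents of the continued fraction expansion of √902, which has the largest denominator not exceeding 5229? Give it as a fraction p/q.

√902 = [30; 30, 60, …] (period length 2).
Convergents:
  p_0/q_0 = 30/1
  p_1/q_1 = 901/30
  p_2/q_2 = 54090/1801
  p_3/q_3 = 1623601/54060
q_2 = 1801 ≤ 5229 < 54060 = q_3, so the answer is 54090/1801.

54090/1801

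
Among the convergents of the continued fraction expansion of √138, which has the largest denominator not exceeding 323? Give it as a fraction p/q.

3301/281

√138 = [11; 1, 2, 1, 22, …] (period length 4).
Convergents:
  p_0/q_0 = 11/1
  p_1/q_1 = 12/1
  p_2/q_2 = 35/3
  p_3/q_3 = 47/4
  p_4/q_4 = 1069/91
  p_5/q_5 = 1116/95
  p_6/q_6 = 3301/281
  p_7/q_7 = 4417/376
q_6 = 281 ≤ 323 < 376 = q_7, so the answer is 3301/281.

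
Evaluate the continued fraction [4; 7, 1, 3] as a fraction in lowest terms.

128/31

Fold from the inside: start with 3/1.
  1 + 1/3 = 4/3
  7 + 3/4 = 31/4
  4 + 4/31 = 128/31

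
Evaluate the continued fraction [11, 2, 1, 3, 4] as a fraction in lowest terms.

534/47

Using pₖ = aₖpₖ₋₁ + pₖ₋₂ and qₖ = aₖqₖ₋₁ + qₖ₋₂:
  k=0: a=11, p=11, q=1
  k=1: a=2, p=23, q=2
  k=2: a=1, p=34, q=3
  k=3: a=3, p=125, q=11
  k=4: a=4, p=534, q=47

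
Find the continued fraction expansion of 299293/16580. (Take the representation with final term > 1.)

[18; 19, 2, 3, 2, 17, 3]

299293 = 18·16580 + 853
16580 = 19·853 + 373
853 = 2·373 + 107
373 = 3·107 + 52
107 = 2·52 + 3
52 = 17·3 + 1
3 = 3·1 + 0  (stop)
So 299293/16580 = [18; 19, 2, 3, 2, 17, 3].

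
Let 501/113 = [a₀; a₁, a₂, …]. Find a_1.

2

501 = 4·113 + 49   →  a_0 = 4
113 = 2·49 + 15   →  a_1 = 2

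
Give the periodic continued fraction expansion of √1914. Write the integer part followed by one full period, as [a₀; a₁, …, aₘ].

[43; 1, 2, 1, 86]

a₀ = ⌊√1914⌋ = 43.
With m₀=0, d₀=1 and mₖ₊₁ = dₖaₖ − mₖ, dₖ₊₁ = (n − mₖ₊₁²)/dₖ, aₖ₊₁ = ⌊(a₀+mₖ₊₁)/dₖ₊₁⌋:
  k=1: m=43, d=65, a=1
  k=2: m=22, d=22, a=2
  k=3: m=22, d=65, a=1
  k=4: m=43, d=1, a=86
d=1 and a=2a₀=86 at k=4, so the next step gives (m, d) = (43, 65) again — its k=1 value — and the period has length 4.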